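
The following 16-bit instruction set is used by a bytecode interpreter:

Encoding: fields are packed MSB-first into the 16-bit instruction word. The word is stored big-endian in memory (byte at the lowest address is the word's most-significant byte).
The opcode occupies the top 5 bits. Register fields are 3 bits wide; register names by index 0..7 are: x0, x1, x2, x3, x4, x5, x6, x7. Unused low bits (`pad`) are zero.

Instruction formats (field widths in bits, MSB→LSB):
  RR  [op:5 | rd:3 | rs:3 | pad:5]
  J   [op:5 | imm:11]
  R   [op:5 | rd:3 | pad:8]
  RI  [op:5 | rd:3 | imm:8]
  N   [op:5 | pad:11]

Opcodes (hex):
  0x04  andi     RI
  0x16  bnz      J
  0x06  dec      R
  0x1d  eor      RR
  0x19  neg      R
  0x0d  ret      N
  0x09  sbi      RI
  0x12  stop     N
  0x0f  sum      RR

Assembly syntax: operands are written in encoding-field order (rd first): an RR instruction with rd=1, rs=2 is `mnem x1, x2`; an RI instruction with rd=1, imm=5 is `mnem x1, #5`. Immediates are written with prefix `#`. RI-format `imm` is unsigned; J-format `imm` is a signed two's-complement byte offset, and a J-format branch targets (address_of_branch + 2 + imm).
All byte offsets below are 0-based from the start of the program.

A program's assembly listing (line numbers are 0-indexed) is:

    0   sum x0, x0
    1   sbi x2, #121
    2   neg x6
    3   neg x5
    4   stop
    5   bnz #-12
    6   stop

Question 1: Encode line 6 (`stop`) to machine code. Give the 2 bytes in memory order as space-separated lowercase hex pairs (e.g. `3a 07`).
90 00

L6: stop op=0x12:5|pad=0:11 ⇒ 0x9000 ⇒ big 90 00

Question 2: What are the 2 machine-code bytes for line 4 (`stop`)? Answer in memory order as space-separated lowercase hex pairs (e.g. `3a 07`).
90 00

line 4 (stop): pack op=0x12:5|pad=0:11 = 0x9000; big→ 90 00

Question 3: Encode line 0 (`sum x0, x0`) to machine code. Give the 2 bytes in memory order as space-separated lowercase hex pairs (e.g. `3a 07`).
78 00

0. sum fields op=0xf:5|rd=0:3|rs=0:3|pad=0:5 → word 7800h → 78 00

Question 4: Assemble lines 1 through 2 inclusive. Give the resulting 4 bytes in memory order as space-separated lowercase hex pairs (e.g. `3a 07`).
4a 79 ce 00

L1: sbi op=0x9:5|rd=2:3|imm=121:8 ⇒ 0x4a79 ⇒ big 4a 79
L2: neg op=0x19:5|rd=6:3|pad=0:8 ⇒ 0xce00 ⇒ big ce 00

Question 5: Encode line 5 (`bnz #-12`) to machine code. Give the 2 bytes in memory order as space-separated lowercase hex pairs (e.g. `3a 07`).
b7 f4

L5: bnz op=0x16:5|imm=-12:11 ⇒ 0xb7f4 ⇒ big b7 f4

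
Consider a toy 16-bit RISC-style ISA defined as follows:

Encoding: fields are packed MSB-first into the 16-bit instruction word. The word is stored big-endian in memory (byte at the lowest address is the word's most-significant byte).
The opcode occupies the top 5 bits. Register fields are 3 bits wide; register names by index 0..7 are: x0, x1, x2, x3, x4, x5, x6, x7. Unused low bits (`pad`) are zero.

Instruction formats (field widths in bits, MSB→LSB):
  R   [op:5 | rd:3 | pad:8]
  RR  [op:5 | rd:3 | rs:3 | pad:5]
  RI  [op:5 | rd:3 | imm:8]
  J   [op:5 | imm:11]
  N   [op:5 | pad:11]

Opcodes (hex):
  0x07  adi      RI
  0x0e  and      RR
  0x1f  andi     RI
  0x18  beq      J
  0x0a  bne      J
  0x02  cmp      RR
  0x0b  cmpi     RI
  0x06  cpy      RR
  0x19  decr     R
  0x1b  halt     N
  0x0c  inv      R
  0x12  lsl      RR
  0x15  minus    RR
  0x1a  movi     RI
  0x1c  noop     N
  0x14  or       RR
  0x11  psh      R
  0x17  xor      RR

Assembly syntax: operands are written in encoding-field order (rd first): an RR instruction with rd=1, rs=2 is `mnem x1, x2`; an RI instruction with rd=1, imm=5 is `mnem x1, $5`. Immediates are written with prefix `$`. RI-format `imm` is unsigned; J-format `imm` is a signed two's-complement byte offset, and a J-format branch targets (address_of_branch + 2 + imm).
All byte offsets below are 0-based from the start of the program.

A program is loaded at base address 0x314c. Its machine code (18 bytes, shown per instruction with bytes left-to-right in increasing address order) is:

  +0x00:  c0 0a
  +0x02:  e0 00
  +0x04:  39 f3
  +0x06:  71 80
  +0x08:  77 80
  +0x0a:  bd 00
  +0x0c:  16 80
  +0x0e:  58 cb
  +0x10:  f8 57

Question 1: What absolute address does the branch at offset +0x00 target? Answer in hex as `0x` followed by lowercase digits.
0x3158

off 0x00: read c0 0a as big → 0xc00a
  opcode bits[15:11]=0x18: beq/J
  imm: (w>>0)&0x7ff=0xa → $10
  target = base 0x314c + off 0x00 + 2 + imm 10 = 0x3158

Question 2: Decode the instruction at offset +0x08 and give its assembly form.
off 0x08: read 77 80 as big → 0x7780
  op=0x7780>>11=0xe ⇒ and (RR)
  rd@[10:8]=0x7 ⇒ x7
  rs@[7:5]=0x4 ⇒ x4

and x7, x4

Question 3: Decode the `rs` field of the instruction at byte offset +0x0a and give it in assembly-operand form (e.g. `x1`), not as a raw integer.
x0

+0x0a: bd 00 ⇒ word 0xbd00 (big)
  op=0xbd00>>11=0x17 ⇒ xor (RR)
  rd: (w>>8)&0x7=0x5 → x5
  rs: (w>>5)&0x7=0x0 → x0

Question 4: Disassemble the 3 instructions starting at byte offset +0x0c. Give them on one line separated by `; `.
[0c] 16 80 → 0x1680
  op=0x1680>>11=0x2 ⇒ cmp (RR)
  rd@[10:8]=0x6 ⇒ x6
  rs@[7:5]=0x4 ⇒ x4
[0e] 58 cb → 0x58cb
  op=0x58cb>>11=0xb ⇒ cmpi (RI)
  rd@[10:8]=0x0 ⇒ x0
  imm@[7:0]=0xcb ⇒ $203
[10] f8 57 → 0xf857
  op=0xf857>>11=0x1f ⇒ andi (RI)
  rd@[10:8]=0x0 ⇒ x0
  imm@[7:0]=0x57 ⇒ $87

cmp x6, x4; cmpi x0, $203; andi x0, $87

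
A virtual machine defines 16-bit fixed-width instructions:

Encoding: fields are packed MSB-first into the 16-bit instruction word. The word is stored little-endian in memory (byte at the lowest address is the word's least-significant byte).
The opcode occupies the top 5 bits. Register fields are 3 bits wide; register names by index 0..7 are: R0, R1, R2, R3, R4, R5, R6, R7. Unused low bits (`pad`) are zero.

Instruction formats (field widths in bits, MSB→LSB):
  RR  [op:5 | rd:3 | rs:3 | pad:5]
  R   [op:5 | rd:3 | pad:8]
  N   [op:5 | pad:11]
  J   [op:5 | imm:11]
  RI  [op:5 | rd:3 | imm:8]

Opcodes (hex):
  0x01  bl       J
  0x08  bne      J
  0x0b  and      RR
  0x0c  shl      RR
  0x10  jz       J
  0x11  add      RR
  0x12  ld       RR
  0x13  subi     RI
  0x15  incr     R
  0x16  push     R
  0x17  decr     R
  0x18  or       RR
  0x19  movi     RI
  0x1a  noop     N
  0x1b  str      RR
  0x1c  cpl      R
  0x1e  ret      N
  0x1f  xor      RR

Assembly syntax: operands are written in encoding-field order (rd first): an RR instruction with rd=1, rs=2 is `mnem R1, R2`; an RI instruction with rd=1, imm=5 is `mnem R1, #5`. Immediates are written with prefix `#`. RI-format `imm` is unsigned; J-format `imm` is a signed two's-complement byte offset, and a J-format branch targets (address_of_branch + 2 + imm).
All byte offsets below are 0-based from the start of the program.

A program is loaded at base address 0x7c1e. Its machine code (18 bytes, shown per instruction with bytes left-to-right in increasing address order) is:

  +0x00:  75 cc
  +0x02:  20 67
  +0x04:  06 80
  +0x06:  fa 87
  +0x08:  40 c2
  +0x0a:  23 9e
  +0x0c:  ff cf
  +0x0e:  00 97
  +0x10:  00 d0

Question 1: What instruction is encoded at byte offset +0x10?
noop

+0x10: 00 d0 ⇒ word 0xd000 (little)
  top 5b → 0x1a → noop [N]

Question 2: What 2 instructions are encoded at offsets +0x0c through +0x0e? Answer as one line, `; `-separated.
[0c] ff cf → 0xcfff
  op=0xcfff>>11=0x19 ⇒ movi (RI)
  [10:8] rd=7 = R7
  [7:0] imm=255 = #255
[0e] 00 97 → 0x9700
  op=0x9700>>11=0x12 ⇒ ld (RR)
  [10:8] rd=7 = R7
  [7:5] rs=0 = R0

movi R7, #255; ld R7, R0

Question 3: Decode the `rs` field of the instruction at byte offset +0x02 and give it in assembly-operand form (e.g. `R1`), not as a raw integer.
R1

off 0x02: read 20 67 as little → 0x6720
  opcode bits[15:11]=0xc: shl/RR
  [10:8] rd=7 = R7
  [7:5] rs=1 = R1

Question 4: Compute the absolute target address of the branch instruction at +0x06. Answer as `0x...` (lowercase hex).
0x7c20

+0x06: fa 87 ⇒ word 0x87fa (little)
  top 5b → 0x10 → jz [J]
  imm@[10:0]=0x7fa (s11→-6) ⇒ #-6
  target = base 0x7c1e + off 0x06 + 2 + imm -6 = 0x7c20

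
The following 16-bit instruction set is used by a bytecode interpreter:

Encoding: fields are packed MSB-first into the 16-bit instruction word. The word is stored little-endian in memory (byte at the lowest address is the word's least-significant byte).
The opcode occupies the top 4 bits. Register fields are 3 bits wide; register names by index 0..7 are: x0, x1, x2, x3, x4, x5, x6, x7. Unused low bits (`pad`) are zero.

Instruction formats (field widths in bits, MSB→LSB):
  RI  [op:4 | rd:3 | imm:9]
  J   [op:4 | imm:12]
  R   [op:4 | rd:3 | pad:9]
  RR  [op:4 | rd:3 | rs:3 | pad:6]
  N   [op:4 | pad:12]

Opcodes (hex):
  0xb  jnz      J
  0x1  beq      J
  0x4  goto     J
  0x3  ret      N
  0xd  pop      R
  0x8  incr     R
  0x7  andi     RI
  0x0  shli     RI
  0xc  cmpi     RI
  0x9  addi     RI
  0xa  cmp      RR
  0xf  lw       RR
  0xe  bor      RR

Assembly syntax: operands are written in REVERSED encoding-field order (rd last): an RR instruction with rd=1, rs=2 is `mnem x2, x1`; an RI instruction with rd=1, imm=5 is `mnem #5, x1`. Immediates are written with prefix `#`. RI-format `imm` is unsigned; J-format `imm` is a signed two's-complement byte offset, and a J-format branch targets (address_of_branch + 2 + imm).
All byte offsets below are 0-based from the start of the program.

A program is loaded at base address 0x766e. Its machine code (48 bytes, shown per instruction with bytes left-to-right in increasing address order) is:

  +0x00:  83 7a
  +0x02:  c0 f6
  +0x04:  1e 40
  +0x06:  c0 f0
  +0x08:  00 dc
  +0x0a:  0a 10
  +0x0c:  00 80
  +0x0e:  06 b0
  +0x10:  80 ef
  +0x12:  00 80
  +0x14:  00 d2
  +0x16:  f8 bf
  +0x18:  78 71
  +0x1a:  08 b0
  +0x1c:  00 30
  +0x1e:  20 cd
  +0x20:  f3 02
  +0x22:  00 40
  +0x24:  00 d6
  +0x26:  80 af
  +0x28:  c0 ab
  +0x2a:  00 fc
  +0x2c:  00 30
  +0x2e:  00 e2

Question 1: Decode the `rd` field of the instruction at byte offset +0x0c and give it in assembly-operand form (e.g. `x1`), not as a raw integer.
x0

+0x0c: 00 80 ⇒ word 0x8000 (little)
  top 4b → 0x8 → incr [R]
  rd@[11:9]=0x0 ⇒ x0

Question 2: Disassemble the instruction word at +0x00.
andi #131, x5

+0x00: 83 7a ⇒ word 0x7a83 (little)
  opcode bits[15:12]=0x7: andi/RI
  rd@[11:9]=0x5 ⇒ x5
  imm@[8:0]=0x83 ⇒ #131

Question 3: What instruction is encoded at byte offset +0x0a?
beq #10

off 0x0a: read 0a 10 as little → 0x100a
  op=0x100a>>12=0x1 ⇒ beq (J)
  imm@[11:0]=0xa ⇒ #10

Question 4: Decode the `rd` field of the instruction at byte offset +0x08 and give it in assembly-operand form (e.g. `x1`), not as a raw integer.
off 0x08: read 00 dc as little → 0xdc00
  op=0xdc00>>12=0xd ⇒ pop (R)
  [11:9] rd=6 = x6

x6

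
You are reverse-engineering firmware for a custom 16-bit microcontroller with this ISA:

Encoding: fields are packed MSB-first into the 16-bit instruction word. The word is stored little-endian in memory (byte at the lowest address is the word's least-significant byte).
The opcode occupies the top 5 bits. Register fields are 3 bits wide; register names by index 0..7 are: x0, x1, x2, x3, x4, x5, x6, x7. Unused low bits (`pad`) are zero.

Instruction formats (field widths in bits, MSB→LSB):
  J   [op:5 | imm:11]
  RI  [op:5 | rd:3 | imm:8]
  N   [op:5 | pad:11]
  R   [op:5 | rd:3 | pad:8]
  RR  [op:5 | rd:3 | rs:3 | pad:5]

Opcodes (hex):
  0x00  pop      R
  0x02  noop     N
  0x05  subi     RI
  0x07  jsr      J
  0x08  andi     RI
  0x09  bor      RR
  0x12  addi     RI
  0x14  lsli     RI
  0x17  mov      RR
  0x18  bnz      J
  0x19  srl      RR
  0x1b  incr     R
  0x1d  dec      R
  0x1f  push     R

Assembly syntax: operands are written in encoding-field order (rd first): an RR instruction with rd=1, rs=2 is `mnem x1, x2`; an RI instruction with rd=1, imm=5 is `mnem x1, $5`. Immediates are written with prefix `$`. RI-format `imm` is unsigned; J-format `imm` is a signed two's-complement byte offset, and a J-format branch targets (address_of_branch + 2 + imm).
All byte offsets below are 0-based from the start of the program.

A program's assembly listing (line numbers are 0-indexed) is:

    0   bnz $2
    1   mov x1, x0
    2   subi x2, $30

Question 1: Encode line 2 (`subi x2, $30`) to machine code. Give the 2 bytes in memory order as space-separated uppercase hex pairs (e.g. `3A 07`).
1E 2A

line 2 (subi): pack op=0x5:5|rd=2:3|imm=30:8 = 0x2a1e; little→ 1e 2a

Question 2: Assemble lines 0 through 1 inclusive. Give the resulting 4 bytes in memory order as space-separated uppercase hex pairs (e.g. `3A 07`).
02 C0 00 B9

0. bnz fields op=0x18:5|imm=2:11 → word c002h → 02 c0
1. mov fields op=0x17:5|rd=1:3|rs=0:3|pad=0:5 → word b900h → 00 b9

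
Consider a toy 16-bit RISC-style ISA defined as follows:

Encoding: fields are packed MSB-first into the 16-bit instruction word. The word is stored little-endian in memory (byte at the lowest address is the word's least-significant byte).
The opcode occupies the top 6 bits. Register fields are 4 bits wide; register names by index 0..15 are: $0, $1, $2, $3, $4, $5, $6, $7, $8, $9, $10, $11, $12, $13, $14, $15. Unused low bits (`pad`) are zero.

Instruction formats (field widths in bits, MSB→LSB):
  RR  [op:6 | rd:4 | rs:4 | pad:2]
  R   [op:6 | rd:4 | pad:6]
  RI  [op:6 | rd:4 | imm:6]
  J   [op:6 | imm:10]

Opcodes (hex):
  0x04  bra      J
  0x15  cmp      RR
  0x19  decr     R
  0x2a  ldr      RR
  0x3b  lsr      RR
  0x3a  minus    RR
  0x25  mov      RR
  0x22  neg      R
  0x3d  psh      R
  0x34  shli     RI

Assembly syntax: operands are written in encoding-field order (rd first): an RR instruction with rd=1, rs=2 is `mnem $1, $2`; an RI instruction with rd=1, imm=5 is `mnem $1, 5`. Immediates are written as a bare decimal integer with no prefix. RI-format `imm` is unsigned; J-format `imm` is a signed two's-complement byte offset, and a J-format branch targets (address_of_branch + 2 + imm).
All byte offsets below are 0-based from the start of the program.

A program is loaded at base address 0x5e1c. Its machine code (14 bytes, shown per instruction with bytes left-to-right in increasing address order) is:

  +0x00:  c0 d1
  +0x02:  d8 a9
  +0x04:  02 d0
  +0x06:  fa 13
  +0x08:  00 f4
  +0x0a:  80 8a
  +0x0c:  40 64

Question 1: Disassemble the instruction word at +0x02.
+0x02: d8 a9 ⇒ word 0xa9d8 (little)
  top 6b → 0x2a → ldr [RR]
  rd@[9:6]=0x7 ⇒ $7
  rs@[5:2]=0x6 ⇒ $6

ldr $7, $6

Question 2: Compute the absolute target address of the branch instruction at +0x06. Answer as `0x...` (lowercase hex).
0x5e1e

off 0x06: read fa 13 as little → 0x13fa
  top 6b → 0x4 → bra [J]
  imm@[9:0]=0x3fa (s10→-6) ⇒ -6
  target = base 0x5e1c + off 0x06 + 2 + imm -6 = 0x5e1e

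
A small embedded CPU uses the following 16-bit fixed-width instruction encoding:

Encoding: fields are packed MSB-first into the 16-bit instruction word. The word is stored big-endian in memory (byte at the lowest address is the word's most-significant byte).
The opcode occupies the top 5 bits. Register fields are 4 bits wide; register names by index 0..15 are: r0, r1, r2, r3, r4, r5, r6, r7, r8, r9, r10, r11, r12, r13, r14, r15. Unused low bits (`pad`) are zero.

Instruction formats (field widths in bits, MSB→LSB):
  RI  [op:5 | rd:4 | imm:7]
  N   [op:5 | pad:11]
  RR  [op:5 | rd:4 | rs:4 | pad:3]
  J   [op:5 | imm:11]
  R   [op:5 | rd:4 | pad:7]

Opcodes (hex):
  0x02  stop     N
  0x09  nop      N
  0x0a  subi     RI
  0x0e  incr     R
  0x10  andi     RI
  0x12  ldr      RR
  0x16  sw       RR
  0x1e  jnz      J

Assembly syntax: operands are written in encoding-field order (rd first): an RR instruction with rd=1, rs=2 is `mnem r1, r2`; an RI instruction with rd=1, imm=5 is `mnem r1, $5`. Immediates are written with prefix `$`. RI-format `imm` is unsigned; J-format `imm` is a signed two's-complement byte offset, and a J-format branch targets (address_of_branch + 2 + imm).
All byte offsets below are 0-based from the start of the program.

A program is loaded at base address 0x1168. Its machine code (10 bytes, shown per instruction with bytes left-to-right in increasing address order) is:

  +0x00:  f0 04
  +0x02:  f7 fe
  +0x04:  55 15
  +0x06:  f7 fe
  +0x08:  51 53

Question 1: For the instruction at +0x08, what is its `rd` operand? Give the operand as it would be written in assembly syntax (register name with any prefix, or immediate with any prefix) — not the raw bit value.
@+08  big-endian(51 53) = 0x5153
  top 5b → 0xa → subi [RI]
  [10:7] rd=2 = r2
  [6:0] imm=83 = $83

r2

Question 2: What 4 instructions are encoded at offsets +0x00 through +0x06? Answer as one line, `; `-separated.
off 0x00: read f0 04 as big → 0xf004
  top 5b → 0x1e → jnz [J]
  [10:0] imm=4 = $4
off 0x02: read f7 fe as big → 0xf7fe
  top 5b → 0x1e → jnz [J]
  [10:0] imm=2046 (s11→-2) = $-2
off 0x04: read 55 15 as big → 0x5515
  top 5b → 0xa → subi [RI]
  [10:7] rd=10 = r10
  [6:0] imm=21 = $21
off 0x06: read f7 fe as big → 0xf7fe
  top 5b → 0x1e → jnz [J]
  [10:0] imm=2046 (s11→-2) = $-2

jnz $4; jnz $-2; subi r10, $21; jnz $-2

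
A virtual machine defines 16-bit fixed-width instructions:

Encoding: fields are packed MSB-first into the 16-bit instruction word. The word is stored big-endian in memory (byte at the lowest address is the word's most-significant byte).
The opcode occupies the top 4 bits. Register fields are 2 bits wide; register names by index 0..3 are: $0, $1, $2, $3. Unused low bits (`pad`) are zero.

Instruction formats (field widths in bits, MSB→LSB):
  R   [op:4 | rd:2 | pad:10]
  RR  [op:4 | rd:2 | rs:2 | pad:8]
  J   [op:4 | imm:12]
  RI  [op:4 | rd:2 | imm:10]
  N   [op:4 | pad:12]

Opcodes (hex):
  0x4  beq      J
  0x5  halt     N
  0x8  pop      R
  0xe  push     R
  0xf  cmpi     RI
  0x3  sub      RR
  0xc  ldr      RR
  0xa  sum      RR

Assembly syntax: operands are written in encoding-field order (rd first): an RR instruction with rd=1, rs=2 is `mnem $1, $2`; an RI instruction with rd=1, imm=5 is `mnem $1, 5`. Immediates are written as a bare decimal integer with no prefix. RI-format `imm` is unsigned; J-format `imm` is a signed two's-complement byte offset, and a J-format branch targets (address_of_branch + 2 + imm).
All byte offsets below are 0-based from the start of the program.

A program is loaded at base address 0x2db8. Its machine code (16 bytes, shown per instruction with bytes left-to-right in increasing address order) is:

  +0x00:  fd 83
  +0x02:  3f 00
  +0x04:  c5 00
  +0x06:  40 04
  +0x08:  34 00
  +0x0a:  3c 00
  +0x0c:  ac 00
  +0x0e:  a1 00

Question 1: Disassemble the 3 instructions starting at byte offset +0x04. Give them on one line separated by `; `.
+0x04: c5 00 ⇒ word 0xc500 (big)
  op=0xc500>>12=0xc ⇒ ldr (RR)
  [11:10] rd=1 = $1
  [9:8] rs=1 = $1
+0x06: 40 04 ⇒ word 0x4004 (big)
  op=0x4004>>12=0x4 ⇒ beq (J)
  [11:0] imm=4 = 4
+0x08: 34 00 ⇒ word 0x3400 (big)
  op=0x3400>>12=0x3 ⇒ sub (RR)
  [11:10] rd=1 = $1
  [9:8] rs=0 = $0

ldr $1, $1; beq 4; sub $1, $0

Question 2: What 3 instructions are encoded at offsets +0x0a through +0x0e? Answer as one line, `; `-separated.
[0a] 3c 00 → 0x3c00
  op=0x3c00>>12=0x3 ⇒ sub (RR)
  [11:10] rd=3 = $3
  [9:8] rs=0 = $0
[0c] ac 00 → 0xac00
  op=0xac00>>12=0xa ⇒ sum (RR)
  [11:10] rd=3 = $3
  [9:8] rs=0 = $0
[0e] a1 00 → 0xa100
  op=0xa100>>12=0xa ⇒ sum (RR)
  [11:10] rd=0 = $0
  [9:8] rs=1 = $1

sub $3, $0; sum $3, $0; sum $0, $1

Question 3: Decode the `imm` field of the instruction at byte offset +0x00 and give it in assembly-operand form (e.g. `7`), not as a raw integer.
@+00  big-endian(fd 83) = 0xfd83
  op=0xfd83>>12=0xf ⇒ cmpi (RI)
  rd: (w>>10)&0x3=0x3 → $3
  imm: (w>>0)&0x3ff=0x183 → 387

387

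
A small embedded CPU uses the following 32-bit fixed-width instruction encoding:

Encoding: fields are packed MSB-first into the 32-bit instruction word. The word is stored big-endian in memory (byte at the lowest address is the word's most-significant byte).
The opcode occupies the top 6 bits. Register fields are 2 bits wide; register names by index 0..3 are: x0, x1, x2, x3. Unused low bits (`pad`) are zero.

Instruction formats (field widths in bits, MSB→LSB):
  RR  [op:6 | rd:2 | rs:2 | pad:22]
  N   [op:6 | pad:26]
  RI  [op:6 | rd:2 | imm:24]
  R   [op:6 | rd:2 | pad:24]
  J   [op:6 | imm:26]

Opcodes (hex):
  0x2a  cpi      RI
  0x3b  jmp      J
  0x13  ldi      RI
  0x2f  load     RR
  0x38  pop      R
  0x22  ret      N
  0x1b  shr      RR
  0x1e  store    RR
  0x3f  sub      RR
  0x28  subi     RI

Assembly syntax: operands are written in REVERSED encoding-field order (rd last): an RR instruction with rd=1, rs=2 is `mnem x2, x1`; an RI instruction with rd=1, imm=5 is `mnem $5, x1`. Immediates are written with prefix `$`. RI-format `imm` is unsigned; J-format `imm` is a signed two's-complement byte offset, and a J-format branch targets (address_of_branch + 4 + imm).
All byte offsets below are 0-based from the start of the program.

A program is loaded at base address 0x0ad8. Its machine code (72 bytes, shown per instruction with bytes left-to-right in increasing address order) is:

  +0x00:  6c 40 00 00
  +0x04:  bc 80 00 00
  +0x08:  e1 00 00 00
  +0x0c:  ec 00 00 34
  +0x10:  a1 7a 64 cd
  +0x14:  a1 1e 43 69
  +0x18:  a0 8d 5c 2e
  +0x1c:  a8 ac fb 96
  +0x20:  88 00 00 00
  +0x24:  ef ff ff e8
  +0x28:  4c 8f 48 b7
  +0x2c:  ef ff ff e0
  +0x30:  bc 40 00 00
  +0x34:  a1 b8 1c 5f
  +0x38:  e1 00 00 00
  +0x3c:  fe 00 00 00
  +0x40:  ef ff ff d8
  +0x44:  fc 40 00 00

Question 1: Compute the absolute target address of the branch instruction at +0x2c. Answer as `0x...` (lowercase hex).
off 0x2c: read ef ff ff e0 as big → 0xefffffe0
  opcode bits[31:26]=0x3b: jmp/J
  imm@[25:0]=0x3ffffe0 (s26→-32) ⇒ $-32
  target = base 0x0ad8 + off 0x2c + 4 + imm -32 = 0x0ae8

0x0ae8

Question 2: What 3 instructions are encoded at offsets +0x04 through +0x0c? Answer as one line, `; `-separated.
load x2, x0; pop x1; jmp $52

off 0x04: read bc 80 00 00 as big → 0xbc800000
  top 6b → 0x2f → load [RR]
  rd@[25:24]=0x0 ⇒ x0
  rs@[23:22]=0x2 ⇒ x2
off 0x08: read e1 00 00 00 as big → 0xe1000000
  top 6b → 0x38 → pop [R]
  rd@[25:24]=0x1 ⇒ x1
off 0x0c: read ec 00 00 34 as big → 0xec000034
  top 6b → 0x3b → jmp [J]
  imm@[25:0]=0x34 ⇒ $52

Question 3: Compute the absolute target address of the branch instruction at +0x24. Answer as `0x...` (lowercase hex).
off 0x24: read ef ff ff e8 as big → 0xefffffe8
  opcode bits[31:26]=0x3b: jmp/J
  imm: (w>>0)&0x3ffffff=0x3ffffe8 (s26→-24) → $-24
  target = base 0x0ad8 + off 0x24 + 4 + imm -24 = 0x0ae8

0x0ae8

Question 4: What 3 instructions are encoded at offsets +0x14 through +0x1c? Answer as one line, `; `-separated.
off 0x14: read a1 1e 43 69 as big → 0xa11e4369
  top 6b → 0x28 → subi [RI]
  [25:24] rd=1 = x1
  [23:0] imm=1983337 = $1983337
off 0x18: read a0 8d 5c 2e as big → 0xa08d5c2e
  top 6b → 0x28 → subi [RI]
  [25:24] rd=0 = x0
  [23:0] imm=9264174 = $9264174
off 0x1c: read a8 ac fb 96 as big → 0xa8acfb96
  top 6b → 0x2a → cpi [RI]
  [25:24] rd=0 = x0
  [23:0] imm=11336598 = $11336598

subi $1983337, x1; subi $9264174, x0; cpi $11336598, x0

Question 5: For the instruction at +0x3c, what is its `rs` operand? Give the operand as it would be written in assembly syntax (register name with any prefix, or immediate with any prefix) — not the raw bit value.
@+3c  big-endian(fe 00 00 00) = 0xfe000000
  op=0xfe000000>>26=0x3f ⇒ sub (RR)
  rd@[25:24]=0x2 ⇒ x2
  rs@[23:22]=0x0 ⇒ x0

x0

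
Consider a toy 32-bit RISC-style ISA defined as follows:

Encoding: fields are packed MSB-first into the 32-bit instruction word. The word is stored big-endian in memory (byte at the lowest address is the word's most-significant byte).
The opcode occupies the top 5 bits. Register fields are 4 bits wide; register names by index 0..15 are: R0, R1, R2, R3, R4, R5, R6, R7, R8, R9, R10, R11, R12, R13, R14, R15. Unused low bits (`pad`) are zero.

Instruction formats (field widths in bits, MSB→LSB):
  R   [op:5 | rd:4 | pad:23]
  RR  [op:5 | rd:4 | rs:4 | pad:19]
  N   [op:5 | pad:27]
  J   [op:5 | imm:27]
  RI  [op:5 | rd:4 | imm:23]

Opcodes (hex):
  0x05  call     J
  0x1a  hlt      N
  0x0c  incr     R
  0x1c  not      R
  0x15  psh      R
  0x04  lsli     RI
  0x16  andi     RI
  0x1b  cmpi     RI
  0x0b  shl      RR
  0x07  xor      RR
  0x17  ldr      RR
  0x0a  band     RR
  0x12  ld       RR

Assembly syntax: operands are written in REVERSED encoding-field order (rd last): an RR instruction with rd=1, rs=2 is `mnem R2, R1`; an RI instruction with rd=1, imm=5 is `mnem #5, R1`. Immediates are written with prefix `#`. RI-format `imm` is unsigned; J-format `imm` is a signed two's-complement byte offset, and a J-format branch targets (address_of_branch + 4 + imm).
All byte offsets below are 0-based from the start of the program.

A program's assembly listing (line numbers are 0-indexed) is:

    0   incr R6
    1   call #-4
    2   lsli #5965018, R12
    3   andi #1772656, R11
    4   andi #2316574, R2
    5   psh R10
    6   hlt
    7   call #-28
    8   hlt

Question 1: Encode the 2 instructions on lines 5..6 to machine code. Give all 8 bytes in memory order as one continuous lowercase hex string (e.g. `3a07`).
L5: psh op=0x15:5|rd=10:4|pad=0:23 ⇒ 0xad000000 ⇒ big ad 00 00 00
L6: hlt op=0x1a:5|pad=0:27 ⇒ 0xd0000000 ⇒ big d0 00 00 00

ad000000d0000000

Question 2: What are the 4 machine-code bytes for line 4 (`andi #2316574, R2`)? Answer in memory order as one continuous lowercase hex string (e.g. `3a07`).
b123591e

4. andi fields op=0x16:5|rd=2:4|imm=2316574:23 → word b123591eh → b1 23 59 1e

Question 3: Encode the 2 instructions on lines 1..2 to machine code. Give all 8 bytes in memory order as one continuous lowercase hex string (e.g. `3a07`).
1. call fields op=0x5:5|imm=-4:27 → word 2ffffffch → 2f ff ff fc
2. lsli fields op=0x4:5|rd=12:4|imm=5965018:23 → word 265b04dah → 26 5b 04 da

2ffffffc265b04da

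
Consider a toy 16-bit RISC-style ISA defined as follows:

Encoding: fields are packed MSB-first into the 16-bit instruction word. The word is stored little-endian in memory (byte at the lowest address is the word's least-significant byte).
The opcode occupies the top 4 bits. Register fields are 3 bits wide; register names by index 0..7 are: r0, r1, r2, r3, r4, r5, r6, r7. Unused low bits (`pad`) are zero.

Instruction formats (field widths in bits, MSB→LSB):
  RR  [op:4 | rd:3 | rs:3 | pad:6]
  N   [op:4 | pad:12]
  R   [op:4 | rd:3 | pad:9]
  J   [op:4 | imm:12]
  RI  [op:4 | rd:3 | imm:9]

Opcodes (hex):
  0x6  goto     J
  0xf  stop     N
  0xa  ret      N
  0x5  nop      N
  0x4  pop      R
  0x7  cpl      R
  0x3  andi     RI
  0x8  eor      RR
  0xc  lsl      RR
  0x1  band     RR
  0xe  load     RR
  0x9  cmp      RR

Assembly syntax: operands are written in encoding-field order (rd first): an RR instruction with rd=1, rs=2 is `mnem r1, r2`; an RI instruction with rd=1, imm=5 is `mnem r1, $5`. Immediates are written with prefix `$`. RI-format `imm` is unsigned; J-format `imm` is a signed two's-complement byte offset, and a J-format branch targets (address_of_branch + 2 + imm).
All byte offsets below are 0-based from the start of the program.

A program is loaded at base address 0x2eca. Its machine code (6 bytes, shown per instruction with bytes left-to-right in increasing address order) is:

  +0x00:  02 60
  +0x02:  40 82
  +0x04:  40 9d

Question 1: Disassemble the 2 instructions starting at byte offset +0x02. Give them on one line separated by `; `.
off 0x02: read 40 82 as little → 0x8240
  op=0x8240>>12=0x8 ⇒ eor (RR)
  rd: (w>>9)&0x7=0x1 → r1
  rs: (w>>6)&0x7=0x1 → r1
off 0x04: read 40 9d as little → 0x9d40
  op=0x9d40>>12=0x9 ⇒ cmp (RR)
  rd: (w>>9)&0x7=0x6 → r6
  rs: (w>>6)&0x7=0x5 → r5

eor r1, r1; cmp r6, r5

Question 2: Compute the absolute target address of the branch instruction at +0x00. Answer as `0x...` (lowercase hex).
off 0x00: read 02 60 as little → 0x6002
  opcode bits[15:12]=0x6: goto/J
  imm@[11:0]=0x2 ⇒ $2
  target = base 0x2eca + off 0x00 + 2 + imm 2 = 0x2ece

0x2ece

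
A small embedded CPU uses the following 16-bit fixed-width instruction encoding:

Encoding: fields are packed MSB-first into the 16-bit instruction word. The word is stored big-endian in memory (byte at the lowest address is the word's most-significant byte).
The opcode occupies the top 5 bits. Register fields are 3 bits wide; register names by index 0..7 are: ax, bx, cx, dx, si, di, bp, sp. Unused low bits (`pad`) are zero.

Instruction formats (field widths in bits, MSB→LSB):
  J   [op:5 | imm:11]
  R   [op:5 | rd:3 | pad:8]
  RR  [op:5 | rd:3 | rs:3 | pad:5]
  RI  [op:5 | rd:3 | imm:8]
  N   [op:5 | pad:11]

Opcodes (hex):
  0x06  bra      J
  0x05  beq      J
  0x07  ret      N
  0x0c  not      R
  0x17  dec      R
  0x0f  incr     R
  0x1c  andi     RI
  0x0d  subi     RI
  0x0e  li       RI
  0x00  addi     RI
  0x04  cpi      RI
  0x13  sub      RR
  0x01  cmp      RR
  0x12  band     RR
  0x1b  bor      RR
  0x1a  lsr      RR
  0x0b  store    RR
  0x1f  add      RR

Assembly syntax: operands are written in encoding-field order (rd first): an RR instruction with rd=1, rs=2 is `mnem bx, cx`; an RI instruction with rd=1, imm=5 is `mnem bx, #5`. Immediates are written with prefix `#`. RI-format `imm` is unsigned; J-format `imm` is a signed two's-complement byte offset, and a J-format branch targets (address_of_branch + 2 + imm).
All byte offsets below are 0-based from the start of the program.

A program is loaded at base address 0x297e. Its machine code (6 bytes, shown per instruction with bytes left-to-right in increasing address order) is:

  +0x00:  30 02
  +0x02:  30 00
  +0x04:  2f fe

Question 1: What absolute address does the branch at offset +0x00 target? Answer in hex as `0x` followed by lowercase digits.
[00] 30 02 → 0x3002
  top 5b → 0x6 → bra [J]
  [10:0] imm=2 = #2
  target = base 0x297e + off 0x00 + 2 + imm 2 = 0x2982

0x2982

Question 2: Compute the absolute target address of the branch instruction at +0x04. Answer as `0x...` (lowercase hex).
off 0x04: read 2f fe as big → 0x2ffe
  op=0x2ffe>>11=0x5 ⇒ beq (J)
  imm: (w>>0)&0x7ff=0x7fe (s11→-2) → #-2
  target = base 0x297e + off 0x04 + 2 + imm -2 = 0x2982

0x2982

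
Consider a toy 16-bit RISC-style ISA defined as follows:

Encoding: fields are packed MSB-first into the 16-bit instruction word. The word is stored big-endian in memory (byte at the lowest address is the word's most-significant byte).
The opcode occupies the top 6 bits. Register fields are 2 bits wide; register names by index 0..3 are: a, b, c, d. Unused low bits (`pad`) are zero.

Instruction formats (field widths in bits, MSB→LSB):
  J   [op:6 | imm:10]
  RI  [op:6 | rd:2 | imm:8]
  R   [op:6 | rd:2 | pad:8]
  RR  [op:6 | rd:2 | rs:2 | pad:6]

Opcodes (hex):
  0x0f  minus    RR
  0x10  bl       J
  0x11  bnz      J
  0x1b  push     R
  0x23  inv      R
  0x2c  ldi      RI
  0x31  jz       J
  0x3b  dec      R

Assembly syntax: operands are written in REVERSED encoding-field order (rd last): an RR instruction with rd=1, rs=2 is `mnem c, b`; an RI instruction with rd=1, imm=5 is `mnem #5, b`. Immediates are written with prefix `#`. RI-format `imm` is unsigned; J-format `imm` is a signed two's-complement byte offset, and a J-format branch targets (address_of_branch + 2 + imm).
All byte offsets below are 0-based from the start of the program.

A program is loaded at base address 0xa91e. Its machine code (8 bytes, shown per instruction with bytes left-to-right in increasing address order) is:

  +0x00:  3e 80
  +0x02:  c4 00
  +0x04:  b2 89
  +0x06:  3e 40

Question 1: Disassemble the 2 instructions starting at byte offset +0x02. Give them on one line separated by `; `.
jz #0; ldi #137, c

+0x02: c4 00 ⇒ word 0xc400 (big)
  top 6b → 0x31 → jz [J]
  [9:0] imm=0 = #0
+0x04: b2 89 ⇒ word 0xb289 (big)
  top 6b → 0x2c → ldi [RI]
  [9:8] rd=2 = c
  [7:0] imm=137 = #137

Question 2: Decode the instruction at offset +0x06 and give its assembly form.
+0x06: 3e 40 ⇒ word 0x3e40 (big)
  opcode bits[15:10]=0xf: minus/RR
  rd@[9:8]=0x2 ⇒ c
  rs@[7:6]=0x1 ⇒ b

minus b, c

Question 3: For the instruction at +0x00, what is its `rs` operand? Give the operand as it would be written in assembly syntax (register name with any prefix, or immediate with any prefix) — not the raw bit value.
+0x00: 3e 80 ⇒ word 0x3e80 (big)
  opcode bits[15:10]=0xf: minus/RR
  [9:8] rd=2 = c
  [7:6] rs=2 = c

c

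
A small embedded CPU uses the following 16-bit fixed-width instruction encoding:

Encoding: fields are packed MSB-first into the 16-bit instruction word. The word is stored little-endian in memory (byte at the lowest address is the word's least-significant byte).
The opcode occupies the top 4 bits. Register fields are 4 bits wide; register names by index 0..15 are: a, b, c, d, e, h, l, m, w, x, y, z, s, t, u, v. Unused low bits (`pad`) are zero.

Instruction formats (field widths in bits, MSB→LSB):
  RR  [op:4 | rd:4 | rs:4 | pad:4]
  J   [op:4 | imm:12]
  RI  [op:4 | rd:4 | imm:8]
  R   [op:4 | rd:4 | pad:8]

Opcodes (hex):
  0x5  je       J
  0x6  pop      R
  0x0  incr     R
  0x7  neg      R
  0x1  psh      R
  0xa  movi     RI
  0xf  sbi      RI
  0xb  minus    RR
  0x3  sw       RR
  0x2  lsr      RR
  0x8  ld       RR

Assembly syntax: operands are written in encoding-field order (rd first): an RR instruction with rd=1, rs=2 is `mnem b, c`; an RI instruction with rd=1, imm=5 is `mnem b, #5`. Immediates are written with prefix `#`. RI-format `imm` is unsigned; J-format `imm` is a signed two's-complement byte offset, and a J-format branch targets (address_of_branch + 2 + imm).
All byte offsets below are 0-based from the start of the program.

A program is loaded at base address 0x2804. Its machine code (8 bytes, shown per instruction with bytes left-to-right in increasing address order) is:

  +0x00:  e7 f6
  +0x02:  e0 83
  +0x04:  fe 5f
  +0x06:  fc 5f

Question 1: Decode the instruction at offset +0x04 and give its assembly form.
je #-2

+0x04: fe 5f ⇒ word 0x5ffe (little)
  opcode bits[15:12]=0x5: je/J
  imm: (w>>0)&0xfff=0xffe (s12→-2) → #-2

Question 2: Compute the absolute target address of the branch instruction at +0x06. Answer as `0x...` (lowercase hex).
0x2808

@+06  little-endian(fc 5f) = 0x5ffc
  op=0x5ffc>>12=0x5 ⇒ je (J)
  imm: (w>>0)&0xfff=0xffc (s12→-4) → #-4
  target = base 0x2804 + off 0x06 + 2 + imm -4 = 0x2808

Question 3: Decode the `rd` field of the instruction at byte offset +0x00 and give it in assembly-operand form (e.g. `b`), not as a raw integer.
l

@+00  little-endian(e7 f6) = 0xf6e7
  top 4b → 0xf → sbi [RI]
  rd: (w>>8)&0xf=0x6 → l
  imm: (w>>0)&0xff=0xe7 → #231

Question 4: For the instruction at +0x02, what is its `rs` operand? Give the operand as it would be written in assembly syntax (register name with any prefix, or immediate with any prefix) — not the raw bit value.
u

[02] e0 83 → 0x83e0
  opcode bits[15:12]=0x8: ld/RR
  rd: (w>>8)&0xf=0x3 → d
  rs: (w>>4)&0xf=0xe → u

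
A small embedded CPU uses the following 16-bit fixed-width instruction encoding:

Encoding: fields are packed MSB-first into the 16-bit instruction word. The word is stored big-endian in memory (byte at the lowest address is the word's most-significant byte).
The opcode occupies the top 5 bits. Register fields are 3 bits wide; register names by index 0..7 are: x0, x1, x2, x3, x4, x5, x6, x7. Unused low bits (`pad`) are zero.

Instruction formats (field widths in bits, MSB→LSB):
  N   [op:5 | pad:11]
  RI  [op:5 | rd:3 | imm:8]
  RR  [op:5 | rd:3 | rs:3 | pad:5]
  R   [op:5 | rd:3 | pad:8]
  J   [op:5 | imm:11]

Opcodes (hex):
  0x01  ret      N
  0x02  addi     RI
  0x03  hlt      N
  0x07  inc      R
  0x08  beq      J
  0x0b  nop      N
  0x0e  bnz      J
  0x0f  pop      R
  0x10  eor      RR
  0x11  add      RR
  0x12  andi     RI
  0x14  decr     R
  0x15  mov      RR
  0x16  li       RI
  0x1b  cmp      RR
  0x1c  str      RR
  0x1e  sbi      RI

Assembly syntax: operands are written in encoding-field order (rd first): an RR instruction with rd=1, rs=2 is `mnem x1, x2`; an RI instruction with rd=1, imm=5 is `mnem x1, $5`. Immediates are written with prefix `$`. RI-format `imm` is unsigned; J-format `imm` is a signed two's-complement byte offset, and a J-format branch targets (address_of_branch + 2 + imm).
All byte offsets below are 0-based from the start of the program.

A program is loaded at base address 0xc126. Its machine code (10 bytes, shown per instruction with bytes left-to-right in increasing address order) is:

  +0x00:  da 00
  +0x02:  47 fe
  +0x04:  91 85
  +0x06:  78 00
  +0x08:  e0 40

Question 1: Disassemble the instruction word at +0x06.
@+06  big-endian(78 00) = 0x7800
  top 5b → 0xf → pop [R]
  rd@[10:8]=0x0 ⇒ x0

pop x0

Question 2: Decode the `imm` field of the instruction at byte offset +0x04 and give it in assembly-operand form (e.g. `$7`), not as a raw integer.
[04] 91 85 → 0x9185
  opcode bits[15:11]=0x12: andi/RI
  [10:8] rd=1 = x1
  [7:0] imm=133 = $133

$133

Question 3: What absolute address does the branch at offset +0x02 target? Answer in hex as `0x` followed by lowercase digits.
[02] 47 fe → 0x47fe
  top 5b → 0x8 → beq [J]
  imm@[10:0]=0x7fe (s11→-2) ⇒ $-2
  target = base 0xc126 + off 0x02 + 2 + imm -2 = 0xc128

0xc128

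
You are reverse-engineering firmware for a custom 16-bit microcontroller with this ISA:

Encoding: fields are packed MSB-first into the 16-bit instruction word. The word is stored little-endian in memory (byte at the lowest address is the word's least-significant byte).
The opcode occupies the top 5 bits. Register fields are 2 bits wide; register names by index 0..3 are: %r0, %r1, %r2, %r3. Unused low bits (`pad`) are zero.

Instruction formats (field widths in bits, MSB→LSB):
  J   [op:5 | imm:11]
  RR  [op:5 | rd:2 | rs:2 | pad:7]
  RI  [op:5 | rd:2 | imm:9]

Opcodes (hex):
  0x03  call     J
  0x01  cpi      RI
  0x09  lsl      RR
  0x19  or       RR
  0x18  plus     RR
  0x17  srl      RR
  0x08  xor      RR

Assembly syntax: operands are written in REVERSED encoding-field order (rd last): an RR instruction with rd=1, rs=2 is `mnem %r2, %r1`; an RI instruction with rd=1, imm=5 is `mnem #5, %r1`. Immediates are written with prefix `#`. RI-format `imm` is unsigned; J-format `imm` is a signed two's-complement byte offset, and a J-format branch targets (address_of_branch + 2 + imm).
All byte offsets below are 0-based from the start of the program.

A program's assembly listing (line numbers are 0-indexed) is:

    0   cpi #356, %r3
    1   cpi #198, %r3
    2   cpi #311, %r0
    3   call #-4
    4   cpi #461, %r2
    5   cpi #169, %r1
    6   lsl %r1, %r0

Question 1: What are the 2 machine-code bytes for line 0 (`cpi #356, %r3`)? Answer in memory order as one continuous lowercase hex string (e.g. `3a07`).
line 0 (cpi): pack op=0x1:5|rd=3:2|imm=356:9 = 0x0f64; little→ 64 0f

640f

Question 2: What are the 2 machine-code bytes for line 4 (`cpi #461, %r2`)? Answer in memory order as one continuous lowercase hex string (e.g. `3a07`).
cd0d

line 4 (cpi): pack op=0x1:5|rd=2:2|imm=461:9 = 0x0dcd; little→ cd 0d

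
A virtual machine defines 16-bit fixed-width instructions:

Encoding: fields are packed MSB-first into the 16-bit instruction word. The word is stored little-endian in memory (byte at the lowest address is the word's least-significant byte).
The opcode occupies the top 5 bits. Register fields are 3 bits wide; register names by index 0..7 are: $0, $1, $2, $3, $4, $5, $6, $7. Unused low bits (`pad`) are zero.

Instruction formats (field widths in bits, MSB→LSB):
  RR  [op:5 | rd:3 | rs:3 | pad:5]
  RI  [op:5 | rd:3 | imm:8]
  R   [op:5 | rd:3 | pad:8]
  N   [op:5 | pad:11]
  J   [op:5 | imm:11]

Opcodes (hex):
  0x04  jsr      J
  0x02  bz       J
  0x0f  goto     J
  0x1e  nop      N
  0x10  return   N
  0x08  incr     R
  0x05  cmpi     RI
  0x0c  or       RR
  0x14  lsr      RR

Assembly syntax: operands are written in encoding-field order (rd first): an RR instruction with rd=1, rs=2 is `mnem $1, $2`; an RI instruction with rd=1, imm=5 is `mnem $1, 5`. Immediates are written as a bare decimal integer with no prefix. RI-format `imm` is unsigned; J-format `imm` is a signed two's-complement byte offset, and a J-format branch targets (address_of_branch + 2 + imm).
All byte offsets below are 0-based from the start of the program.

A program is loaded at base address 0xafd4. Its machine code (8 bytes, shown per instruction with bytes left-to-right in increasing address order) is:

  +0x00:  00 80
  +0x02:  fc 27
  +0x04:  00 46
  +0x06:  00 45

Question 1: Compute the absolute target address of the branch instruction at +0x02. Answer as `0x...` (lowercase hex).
0xafd4

@+02  little-endian(fc 27) = 0x27fc
  opcode bits[15:11]=0x4: jsr/J
  imm: (w>>0)&0x7ff=0x7fc (s11→-4) → -4
  target = base 0xafd4 + off 0x02 + 2 + imm -4 = 0xafd4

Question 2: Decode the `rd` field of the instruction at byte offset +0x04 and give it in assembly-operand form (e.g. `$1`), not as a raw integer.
$6

[04] 00 46 → 0x4600
  opcode bits[15:11]=0x8: incr/R
  rd: (w>>8)&0x7=0x6 → $6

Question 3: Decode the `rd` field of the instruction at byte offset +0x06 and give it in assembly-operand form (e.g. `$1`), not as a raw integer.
$5

@+06  little-endian(00 45) = 0x4500
  opcode bits[15:11]=0x8: incr/R
  rd@[10:8]=0x5 ⇒ $5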